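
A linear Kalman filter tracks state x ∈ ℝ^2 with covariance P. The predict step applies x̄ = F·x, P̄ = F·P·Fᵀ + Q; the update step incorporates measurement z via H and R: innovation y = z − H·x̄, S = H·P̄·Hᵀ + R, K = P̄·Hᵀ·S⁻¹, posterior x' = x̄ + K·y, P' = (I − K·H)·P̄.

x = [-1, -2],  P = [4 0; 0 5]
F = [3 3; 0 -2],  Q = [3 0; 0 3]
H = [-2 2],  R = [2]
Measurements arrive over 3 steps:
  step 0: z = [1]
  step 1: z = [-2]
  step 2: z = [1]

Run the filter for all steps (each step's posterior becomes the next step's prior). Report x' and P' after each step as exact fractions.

step 0: x' = [-33/67, 3/67], P' = [2148/335 2034/335; 2034/335 2087/335]
step 1: x' = [30306/89803, -177736/269409], P' = [218172/89803 184686/89803; 184686/89803 588137/269409]
step 2: x' = [27607776/77933935, 13411193/15586787], P' = [188707548/77933935 31977846/15586787; 31977846/15586787 33980635/15586787]

step 0: x̄ = F·x = [-9, 4]
step 0: P̄ = F·P·Fᵀ + Q = [84 -30; -30 23]
step 0: y = z − H·x̄ = [-25]
step 0: S = H·P̄·Hᵀ + R = [670]
step 0: K = P̄·Hᵀ·S⁻¹ = [-114/335; 53/335]
step 0: x' = x̄ + K·y = [-33/67, 3/67]
step 0: P' = (I − K·H)·P̄ = [2148/335 2034/335; 2034/335 2087/335]
step 1: x̄ = F·x = [-90/67, -6/67]
step 1: P̄ = F·P·Fᵀ + Q = [75732/335 -24726/335; -24726/335 9353/335]
step 1: y = z − H·x̄ = [-302/67]
step 1: S = H·P̄·Hᵀ + R = [538818/335]
step 1: K = P̄·Hᵀ·S⁻¹ = [-33486/89803; 34079/269409]
step 1: x' = x̄ + K·y = [30306/89803, -177736/269409]
step 1: P' = (I − K·H)·P̄ = [218172/89803 184686/89803; 184686/89803 588137/269409]
step 2: x̄ = F·x = [-86818/89803, 355472/269409]
step 2: P̄ = F·P·Fᵀ + Q = [7321716/89803 -2284390/89803; -2284390/89803 3160775/269409]
step 2: y = z − H·x̄ = [-962443/269409]
step 2: S = H·P̄·Hᵀ + R = [155867870/269409]
step 2: K = P̄·Hᵀ·S⁻¹ = [-28818318/77933935; 2002789/15586787]
step 2: x' = x̄ + K·y = [27607776/77933935, 13411193/15586787]
step 2: P' = (I − K·H)·P̄ = [188707548/77933935 31977846/15586787; 31977846/15586787 33980635/15586787]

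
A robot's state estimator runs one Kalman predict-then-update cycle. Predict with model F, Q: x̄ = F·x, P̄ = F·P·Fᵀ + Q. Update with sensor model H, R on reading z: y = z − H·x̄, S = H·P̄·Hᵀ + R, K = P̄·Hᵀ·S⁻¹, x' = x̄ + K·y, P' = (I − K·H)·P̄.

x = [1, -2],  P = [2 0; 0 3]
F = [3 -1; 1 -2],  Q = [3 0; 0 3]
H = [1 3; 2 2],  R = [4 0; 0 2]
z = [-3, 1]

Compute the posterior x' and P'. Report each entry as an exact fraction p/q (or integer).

x̄ = F·x = [5, 5]
P̄ = F·P·Fᵀ + Q = [24 12; 12 17]
y = z − H·x̄ = [-23, -19]
S = H·P̄·Hᵀ + R = [253 246; 246 262]
K = P̄·Hᵀ·S⁻¹ = [-996/2885 1728/2885; 1119/2885 -412/2885]
x' = x̄ + K·y = [4501/2885, -3484/2885]
P' = (I − K·H)·P̄ = [4584/2885 -2856/2885; -2856/2885 2444/2885]

x' = [4501/2885, -3484/2885]
P' = [4584/2885 -2856/2885; -2856/2885 2444/2885]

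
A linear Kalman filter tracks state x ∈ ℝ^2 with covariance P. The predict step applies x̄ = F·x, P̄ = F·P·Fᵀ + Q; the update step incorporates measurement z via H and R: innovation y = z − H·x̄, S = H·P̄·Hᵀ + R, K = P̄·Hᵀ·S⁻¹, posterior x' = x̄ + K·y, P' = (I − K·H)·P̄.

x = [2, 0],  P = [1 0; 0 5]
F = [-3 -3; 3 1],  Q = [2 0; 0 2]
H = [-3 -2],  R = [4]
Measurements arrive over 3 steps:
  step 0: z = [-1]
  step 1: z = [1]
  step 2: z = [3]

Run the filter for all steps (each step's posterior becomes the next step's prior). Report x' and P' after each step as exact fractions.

step 0: x' = [-216/71, 356/71], P' = [376/71 -504/71; -504/71 736/71]
step 1: x' = [-8601/10205, 6026/10205], P' = [33892/10205 -46692/10205; -46692/10205 73882/10205]
step 2: x' = [249339/567583, -1218265/567583], P' = [1789772/567583 -2426148/567583; -2426148/567583 3808835/567583]

step 0: x̄ = F·x = [-6, 6]
step 0: P̄ = F·P·Fᵀ + Q = [56 -24; -24 16]
step 0: y = z − H·x̄ = [-7]
step 0: S = H·P̄·Hᵀ + R = [284]
step 0: K = P̄·Hᵀ·S⁻¹ = [-30/71; 10/71]
step 0: x' = x̄ + K·y = [-216/71, 356/71]
step 0: P' = (I − K·H)·P̄ = [376/71 -504/71; -504/71 736/71]
step 1: x̄ = F·x = [-420/71, -292/71]
step 1: P̄ = F·P·Fᵀ + Q = [1078/71 456/71; 456/71 1238/71]
step 1: y = z − H·x̄ = [-1773/71]
step 1: S = H·P̄·Hᵀ + R = [20410/71]
step 1: K = P̄·Hᵀ·S⁻¹ = [-2073/10205; -1922/10205]
step 1: x' = x̄ + K·y = [-8601/10205, 6026/10205]
step 1: P' = (I − K·H)·P̄ = [33892/10205 -46692/10205; -46692/10205 73882/10205]
step 2: x̄ = F·x = [1545/2041, -19777/10205]
step 2: P̄ = F·P·Fᵀ + Q = [29984/2041 6726/2041; 6726/2041 119168/10205]
step 2: y = z − H·x̄ = [14236/10205]
step 2: S = H·P̄·Hᵀ + R = [2270332/10205]
step 2: K = P̄·Hᵀ·S⁻¹ = [-129255/567583; -169613/1135166]
step 2: x' = x̄ + K·y = [249339/567583, -1218265/567583]
step 2: P' = (I − K·H)·P̄ = [1789772/567583 -2426148/567583; -2426148/567583 3808835/567583]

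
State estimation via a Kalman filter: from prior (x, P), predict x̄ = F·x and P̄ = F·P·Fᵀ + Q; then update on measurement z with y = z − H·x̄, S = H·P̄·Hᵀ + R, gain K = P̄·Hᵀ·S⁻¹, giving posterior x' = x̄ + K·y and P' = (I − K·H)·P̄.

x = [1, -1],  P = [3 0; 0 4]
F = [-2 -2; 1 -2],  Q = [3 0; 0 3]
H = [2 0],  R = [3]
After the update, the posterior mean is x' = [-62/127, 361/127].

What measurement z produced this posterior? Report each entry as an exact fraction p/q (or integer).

x̄ = F·x = [0, 3]
P̄ = F·P·Fᵀ + Q = [31 10; 10 22]
S = H·P̄·Hᵀ + R = [127]
K = P̄·Hᵀ·S⁻¹ = [62/127; 20/127]
x' − x̄ = [-62/127, -20/127] = K·y
y = (KᵀK)⁻¹·Kᵀ·(x' − x̄) = [-1]
z = y + H·x̄ = [-1] + [0] = [-1]

z = [-1]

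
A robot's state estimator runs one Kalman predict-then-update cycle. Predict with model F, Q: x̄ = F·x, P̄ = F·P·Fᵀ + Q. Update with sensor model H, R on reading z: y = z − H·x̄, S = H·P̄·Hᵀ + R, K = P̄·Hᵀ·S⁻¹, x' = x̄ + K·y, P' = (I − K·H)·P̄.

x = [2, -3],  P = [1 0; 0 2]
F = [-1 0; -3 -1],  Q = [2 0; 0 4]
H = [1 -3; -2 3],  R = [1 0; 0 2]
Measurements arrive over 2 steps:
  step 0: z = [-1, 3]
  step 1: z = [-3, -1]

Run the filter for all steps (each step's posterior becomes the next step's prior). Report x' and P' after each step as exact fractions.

step 0: x' = [-1234/677, -183/677], P' = [978/677 438/677; 438/677 246/677]
step 1: x' = [106790/44111, 73119/44111], P' = [444484/308777 199884/308777; 199884/308777 112640/308777]

step 0: x̄ = F·x = [-2, -3]
step 0: P̄ = F·P·Fᵀ + Q = [3 3; 3 15]
step 0: y = z − H·x̄ = [-8, 8]
step 0: S = H·P̄·Hᵀ + R = [121 -114; -114 113]
step 0: K = P̄·Hᵀ·S⁻¹ = [-336/677 -321/677; -300/677 -69/677]
step 0: x' = x̄ + K·y = [-1234/677, -183/677]
step 0: P' = (I − K·H)·P̄ = [978/677 438/677; 438/677 246/677]
step 1: x̄ = F·x = [1234/677, 3885/677]
step 1: P̄ = F·P·Fᵀ + Q = [2332/677 3372/677; 3372/677 14384/677]
step 1: y = z − H·x̄ = [8390/677, -9864/677]
step 1: S = H·P̄·Hᵀ + R = [112233/677 -103772/677; -103772/677 99674/677]
step 1: K = P̄·Hᵀ·S⁻¹ = [-155168/308777 -144658/308777; -138036/308777 -30924/308777]
step 1: x' = x̄ + K·y = [106790/44111, 73119/44111]
step 1: P' = (I − K·H)·P̄ = [444484/308777 199884/308777; 199884/308777 112640/308777]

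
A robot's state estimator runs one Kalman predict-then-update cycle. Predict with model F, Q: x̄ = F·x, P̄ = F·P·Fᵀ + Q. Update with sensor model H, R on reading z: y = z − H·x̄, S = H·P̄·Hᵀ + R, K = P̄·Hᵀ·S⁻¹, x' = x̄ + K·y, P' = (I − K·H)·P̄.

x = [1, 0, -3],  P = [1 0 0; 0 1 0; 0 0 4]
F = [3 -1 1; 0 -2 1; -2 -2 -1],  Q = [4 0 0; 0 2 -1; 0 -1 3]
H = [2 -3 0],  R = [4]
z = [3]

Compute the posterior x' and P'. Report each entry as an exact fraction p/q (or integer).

x' = [-54/47, -87/47, 86/47]
P' = [684/47 444/47 -259/47; 444/47 308/47 -164/47; -259/47 -164/47 1241/94]

x̄ = F·x = [0, -3, 1]
P̄ = F·P·Fᵀ + Q = [18 6 -8; 6 10 -1; -8 -1 15]
y = z − H·x̄ = [-6]
S = H·P̄·Hᵀ + R = [94]
K = P̄·Hᵀ·S⁻¹ = [9/47; -9/47; -13/94]
x' = x̄ + K·y = [-54/47, -87/47, 86/47]
P' = (I − K·H)·P̄ = [684/47 444/47 -259/47; 444/47 308/47 -164/47; -259/47 -164/47 1241/94]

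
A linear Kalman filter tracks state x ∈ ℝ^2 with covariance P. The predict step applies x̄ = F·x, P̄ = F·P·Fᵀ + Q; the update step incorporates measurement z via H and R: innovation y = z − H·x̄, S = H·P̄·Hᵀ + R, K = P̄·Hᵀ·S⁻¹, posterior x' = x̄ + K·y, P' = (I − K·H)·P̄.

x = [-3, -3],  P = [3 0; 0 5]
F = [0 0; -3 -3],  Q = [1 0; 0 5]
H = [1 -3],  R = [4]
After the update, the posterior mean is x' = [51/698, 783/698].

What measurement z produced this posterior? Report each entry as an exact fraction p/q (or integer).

x̄ = F·x = [0, 18]
P̄ = F·P·Fᵀ + Q = [1 0; 0 77]
S = H·P̄·Hᵀ + R = [698]
K = P̄·Hᵀ·S⁻¹ = [1/698; -231/698]
x' − x̄ = [51/698, -11781/698] = K·y
y = (KᵀK)⁻¹·Kᵀ·(x' − x̄) = [51]
z = y + H·x̄ = [51] + [-54] = [-3]

z = [-3]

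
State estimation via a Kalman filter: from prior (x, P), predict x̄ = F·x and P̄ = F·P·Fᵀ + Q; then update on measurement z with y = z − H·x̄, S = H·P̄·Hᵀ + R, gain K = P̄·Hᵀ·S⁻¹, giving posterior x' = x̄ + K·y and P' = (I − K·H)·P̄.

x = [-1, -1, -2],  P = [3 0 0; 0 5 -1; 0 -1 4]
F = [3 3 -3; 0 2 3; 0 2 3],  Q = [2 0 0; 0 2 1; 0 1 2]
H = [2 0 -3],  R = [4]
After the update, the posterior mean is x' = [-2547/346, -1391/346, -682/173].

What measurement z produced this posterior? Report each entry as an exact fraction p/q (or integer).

z = [-3]

x̄ = F·x = [0, -8, -8]
P̄ = F·P·Fᵀ + Q = [128 -9 -9; -9 46 45; -9 45 46]
S = H·P̄·Hᵀ + R = [1038]
K = P̄·Hᵀ·S⁻¹ = [283/1038; -51/346; -26/173]
x' − x̄ = [-2547/346, 1377/346, 702/173] = K·y
y = (KᵀK)⁻¹·Kᵀ·(x' − x̄) = [-27]
z = y + H·x̄ = [-27] + [24] = [-3]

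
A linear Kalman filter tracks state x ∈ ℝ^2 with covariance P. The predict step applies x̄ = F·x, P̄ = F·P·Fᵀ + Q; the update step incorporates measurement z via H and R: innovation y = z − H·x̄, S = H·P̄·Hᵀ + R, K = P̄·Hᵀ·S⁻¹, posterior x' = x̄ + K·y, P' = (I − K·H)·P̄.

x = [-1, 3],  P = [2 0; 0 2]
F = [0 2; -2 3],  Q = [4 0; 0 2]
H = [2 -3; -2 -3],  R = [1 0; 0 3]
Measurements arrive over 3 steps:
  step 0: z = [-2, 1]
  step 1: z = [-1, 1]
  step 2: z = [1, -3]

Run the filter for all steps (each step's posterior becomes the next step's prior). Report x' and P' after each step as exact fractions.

step 0: x' = [-6230/9521, 2095/9521], P' = [2316/9521 780/9521; 780/9521 1052/9521]
step 1: x' = [-8110742/19672267, 1585583/19672267], P' = [4632060/19672267 1511304/19672267; 1511304/19672267 2087546/19672267]
step 2: x' = [13075464526/13461098731, 4655368729/13461098731], P' = [3168728532/13461098731 1033709820/13461098731; 1033709820/13461098731 1428164720/13461098731]

step 0: x̄ = F·x = [6, 11]
step 0: P̄ = F·P·Fᵀ + Q = [12 12; 12 28]
step 0: y = z − H·x̄ = [19, 46]
step 0: S = H·P̄·Hᵀ + R = [157 204; 204 447]
step 0: K = P̄·Hᵀ·S⁻¹ = [2292/9521 -2324/9521; -1596/9521 -1572/9521]
step 0: x' = x̄ + K·y = [-6230/9521, 2095/9521]
step 0: P' = (I − K·H)·P̄ = [2316/9521 780/9521; 780/9521 1052/9521]
step 1: x̄ = F·x = [4190/9521, 18745/9521]
step 1: P̄ = F·P·Fᵀ + Q = [42292/9521 3192/9521; 3192/9521 28414/9521]
step 1: y = z − H·x̄ = [38334/9521, 74136/9521]
step 1: S = H·P̄·Hᵀ + R = [396111/9521 86558/9521; 86558/9521 491761/9521]
step 1: K = P̄·Hᵀ·S⁻¹ = [4730208/19672267 -4599344/19672267; -3240030/19672267 -3095082/19672267]
step 1: x' = x̄ + K·y = [-8110742/19672267, 1585583/19672267]
step 1: P' = (I − K·H)·P̄ = [4632060/19672267 1511304/19672267; 1511304/19672267 2087546/19672267]
step 2: x̄ = F·x = [3171166/19672267, 20978233/19672267]
step 2: P̄ = F·P·Fᵀ + Q = [87039252/19672267 6480060/19672267; 6480060/19672267 58525040/19672267]
step 2: y = z − H·x̄ = [76264634/19672267, 10260230/19672267]
step 2: S = H·P̄·Hᵀ + R = [816793915/19672267 178568352/19672267; 178568352/19672267 1011659889/19672267]
step 2: K = P̄·Hᵀ·S⁻¹ = [3236327604/13461098731 -3146195508/13461098731; -2217074520/13461098731 -2117304600/13461098731]
step 2: x' = x̄ + K·y = [13075464526/13461098731, 4655368729/13461098731]
step 2: P' = (I − K·H)·P̄ = [3168728532/13461098731 1033709820/13461098731; 1033709820/13461098731 1428164720/13461098731]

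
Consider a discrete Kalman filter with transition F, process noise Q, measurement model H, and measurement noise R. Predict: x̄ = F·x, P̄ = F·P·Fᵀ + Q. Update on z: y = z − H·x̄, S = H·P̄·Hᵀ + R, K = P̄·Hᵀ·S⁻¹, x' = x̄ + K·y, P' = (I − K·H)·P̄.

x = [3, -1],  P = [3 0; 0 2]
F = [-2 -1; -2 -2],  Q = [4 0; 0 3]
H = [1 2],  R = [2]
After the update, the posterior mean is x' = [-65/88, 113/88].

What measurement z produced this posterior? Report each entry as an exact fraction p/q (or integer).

z = [2]

x̄ = F·x = [-5, -4]
P̄ = F·P·Fᵀ + Q = [18 16; 16 23]
S = H·P̄·Hᵀ + R = [176]
K = P̄·Hᵀ·S⁻¹ = [25/88; 31/88]
x' − x̄ = [375/88, 465/88] = K·y
y = (KᵀK)⁻¹·Kᵀ·(x' − x̄) = [15]
z = y + H·x̄ = [15] + [-13] = [2]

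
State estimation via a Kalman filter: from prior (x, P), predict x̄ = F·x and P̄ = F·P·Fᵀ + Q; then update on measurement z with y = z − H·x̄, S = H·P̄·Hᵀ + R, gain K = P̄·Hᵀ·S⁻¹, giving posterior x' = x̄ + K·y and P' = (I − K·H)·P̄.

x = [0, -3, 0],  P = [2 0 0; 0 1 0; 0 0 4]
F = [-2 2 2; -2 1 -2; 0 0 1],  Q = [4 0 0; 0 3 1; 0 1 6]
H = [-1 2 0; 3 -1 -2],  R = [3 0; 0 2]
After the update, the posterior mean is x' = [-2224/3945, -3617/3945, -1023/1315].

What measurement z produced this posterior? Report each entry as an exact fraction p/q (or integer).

z = [-1, 1]

x̄ = F·x = [-6, -3, 0]
P̄ = F·P·Fᵀ + Q = [32 -6 8; -6 28 -7; 8 -7 10]
S = H·P̄·Hᵀ + R = [171 -150; -150 270]
K = P̄·Hᵀ·S⁻¹ = [34/789 1351/3945; 398/789 638/3945; -143/789 -473/7890]
x' − x̄ = [21446/3945, 8218/3945, -1023/1315] = K·y
y = (KᵀK)⁻¹·Kᵀ·(x' − x̄) = [-1, 16]
z = y + H·x̄ = [-1, 16] + [0, -15] = [-1, 1]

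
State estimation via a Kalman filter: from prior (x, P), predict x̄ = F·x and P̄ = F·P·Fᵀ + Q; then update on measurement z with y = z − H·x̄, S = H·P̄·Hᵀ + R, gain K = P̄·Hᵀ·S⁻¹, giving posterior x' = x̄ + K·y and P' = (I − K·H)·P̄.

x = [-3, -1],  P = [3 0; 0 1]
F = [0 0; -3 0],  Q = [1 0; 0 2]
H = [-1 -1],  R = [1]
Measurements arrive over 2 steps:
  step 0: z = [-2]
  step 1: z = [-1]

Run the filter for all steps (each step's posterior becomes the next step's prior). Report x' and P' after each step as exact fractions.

step 0: x' = [-7/31, 76/31], P' = [30/31 -29/31; -29/31 58/31]
step 1: x' = [5/197, 187/197], P' = [363/394 -166/197; -166/197 332/197]

step 0: x̄ = F·x = [0, 9]
step 0: P̄ = F·P·Fᵀ + Q = [1 0; 0 29]
step 0: y = z − H·x̄ = [7]
step 0: S = H·P̄·Hᵀ + R = [31]
step 0: K = P̄·Hᵀ·S⁻¹ = [-1/31; -29/31]
step 0: x' = x̄ + K·y = [-7/31, 76/31]
step 0: P' = (I − K·H)·P̄ = [30/31 -29/31; -29/31 58/31]
step 1: x̄ = F·x = [0, 21/31]
step 1: P̄ = F·P·Fᵀ + Q = [1 0; 0 332/31]
step 1: y = z − H·x̄ = [-10/31]
step 1: S = H·P̄·Hᵀ + R = [394/31]
step 1: K = P̄·Hᵀ·S⁻¹ = [-31/394; -166/197]
step 1: x' = x̄ + K·y = [5/197, 187/197]
step 1: P' = (I − K·H)·P̄ = [363/394 -166/197; -166/197 332/197]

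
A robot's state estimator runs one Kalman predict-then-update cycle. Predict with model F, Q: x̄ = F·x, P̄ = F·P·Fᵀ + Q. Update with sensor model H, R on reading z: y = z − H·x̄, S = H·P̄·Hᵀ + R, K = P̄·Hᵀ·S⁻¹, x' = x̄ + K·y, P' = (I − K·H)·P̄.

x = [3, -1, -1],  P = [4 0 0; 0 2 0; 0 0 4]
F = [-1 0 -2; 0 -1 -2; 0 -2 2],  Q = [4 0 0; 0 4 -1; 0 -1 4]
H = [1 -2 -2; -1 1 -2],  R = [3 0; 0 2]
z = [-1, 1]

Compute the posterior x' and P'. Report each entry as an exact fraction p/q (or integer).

x' = [-284/413, 289/826, -193/3304]
P' = [7344/413 4884/413 -1287/413; 4884/413 10400/1239 -5269/2478; -1287/413 -5269/2478 8389/9912]

x̄ = F·x = [-1, 3, 0]
P̄ = F·P·Fᵀ + Q = [24 16 -16; 16 22 -13; -16 -13 28]
y = z − H·x̄ = [6, -3]
S = H·P̄·Hᵀ + R = [123 66; 66 116]
K = P̄·Hᵀ·S⁻¹ = [50/413 57/413; -293/1239 339/826; -919/4956 -1161/3304]
x' = x̄ + K·y = [-284/413, 289/826, -193/3304]
P' = (I − K·H)·P̄ = [7344/413 4884/413 -1287/413; 4884/413 10400/1239 -5269/2478; -1287/413 -5269/2478 8389/9912]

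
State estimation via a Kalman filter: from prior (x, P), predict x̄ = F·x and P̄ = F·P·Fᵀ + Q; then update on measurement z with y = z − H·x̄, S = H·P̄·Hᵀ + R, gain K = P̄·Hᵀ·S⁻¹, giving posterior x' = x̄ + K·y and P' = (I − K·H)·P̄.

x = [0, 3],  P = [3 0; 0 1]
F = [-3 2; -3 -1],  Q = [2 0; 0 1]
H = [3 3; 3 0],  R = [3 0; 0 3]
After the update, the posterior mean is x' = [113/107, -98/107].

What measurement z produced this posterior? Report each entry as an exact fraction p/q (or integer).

x̄ = F·x = [6, -3]
P̄ = F·P·Fᵀ + Q = [33 25; 25 29]
S = H·P̄·Hᵀ + R = [1011 522; 522 300]
K = P̄·Hᵀ·S⁻¹ = [29/1712 1029/3424; 525/1712 -971/3424]
x' − x̄ = [-529/107, 223/107] = K·y
y = (KᵀK)⁻¹·Kᵀ·(x' − x̄) = [-8, -16]
z = y + H·x̄ = [-8, -16] + [9, 18] = [1, 2]

z = [1, 2]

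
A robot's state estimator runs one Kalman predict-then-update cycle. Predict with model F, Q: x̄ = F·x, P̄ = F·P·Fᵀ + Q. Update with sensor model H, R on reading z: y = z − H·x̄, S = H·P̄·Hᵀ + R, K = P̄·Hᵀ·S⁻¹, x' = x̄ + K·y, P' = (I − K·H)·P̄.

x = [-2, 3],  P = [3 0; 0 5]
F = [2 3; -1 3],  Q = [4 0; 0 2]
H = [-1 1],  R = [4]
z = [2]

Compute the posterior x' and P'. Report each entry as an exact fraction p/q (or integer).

x̄ = F·x = [5, 11]
P̄ = F·P·Fᵀ + Q = [61 39; 39 50]
y = z − H·x̄ = [-4]
S = H·P̄·Hᵀ + R = [37]
K = P̄·Hᵀ·S⁻¹ = [-22/37; 11/37]
x' = x̄ + K·y = [273/37, 363/37]
P' = (I − K·H)·P̄ = [1773/37 1685/37; 1685/37 1729/37]

x' = [273/37, 363/37]
P' = [1773/37 1685/37; 1685/37 1729/37]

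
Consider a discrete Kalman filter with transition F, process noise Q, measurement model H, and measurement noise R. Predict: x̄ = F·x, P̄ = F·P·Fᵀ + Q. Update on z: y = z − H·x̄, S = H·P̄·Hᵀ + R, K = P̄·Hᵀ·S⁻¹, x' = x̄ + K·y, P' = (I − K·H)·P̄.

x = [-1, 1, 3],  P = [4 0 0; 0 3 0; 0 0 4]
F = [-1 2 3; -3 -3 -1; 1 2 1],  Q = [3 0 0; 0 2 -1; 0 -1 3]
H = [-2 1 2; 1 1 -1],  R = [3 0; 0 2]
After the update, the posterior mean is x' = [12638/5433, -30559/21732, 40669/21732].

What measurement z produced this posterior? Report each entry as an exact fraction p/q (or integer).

z = [-2, -1]

x̄ = F·x = [12, -3, 4]
P̄ = F·P·Fᵀ + Q = [55 -18 20; -18 69 -35; 20 -35 23]
S = H·P̄·Hᵀ + R = [156 -24; -24 143]
K = P̄·Hᵀ·S⁻¹ = [-3044/5433 45/1811; 7069/21732 1188/1811; -5059/21732 -552/1811]
x' − x̄ = [-52558/5433, 34637/21732, -46259/21732] = K·y
y = (KᵀK)⁻¹·Kᵀ·(x' − x̄) = [17, -6]
z = y + H·x̄ = [17, -6] + [-19, 5] = [-2, -1]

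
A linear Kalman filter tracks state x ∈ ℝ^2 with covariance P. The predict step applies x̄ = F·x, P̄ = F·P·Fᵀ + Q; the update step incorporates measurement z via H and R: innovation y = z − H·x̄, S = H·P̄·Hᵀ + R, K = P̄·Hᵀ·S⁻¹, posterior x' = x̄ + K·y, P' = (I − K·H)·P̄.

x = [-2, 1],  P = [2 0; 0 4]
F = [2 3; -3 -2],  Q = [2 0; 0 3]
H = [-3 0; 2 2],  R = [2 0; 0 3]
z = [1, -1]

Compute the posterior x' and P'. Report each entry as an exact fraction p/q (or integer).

x' = [-1415/3988, 279/1994]
P' = [881/3988 -433/1994; -433/1994 902/997]

x̄ = F·x = [-1, 4]
P̄ = F·P·Fᵀ + Q = [46 -36; -36 37]
y = z − H·x̄ = [-2, -7]
S = H·P̄·Hᵀ + R = [416 -60; -60 47]
K = P̄·Hᵀ·S⁻¹ = [-2643/7976 5/1994; 1299/3988 457/997]
x' = x̄ + K·y = [-1415/3988, 279/1994]
P' = (I − K·H)·P̄ = [881/3988 -433/1994; -433/1994 902/997]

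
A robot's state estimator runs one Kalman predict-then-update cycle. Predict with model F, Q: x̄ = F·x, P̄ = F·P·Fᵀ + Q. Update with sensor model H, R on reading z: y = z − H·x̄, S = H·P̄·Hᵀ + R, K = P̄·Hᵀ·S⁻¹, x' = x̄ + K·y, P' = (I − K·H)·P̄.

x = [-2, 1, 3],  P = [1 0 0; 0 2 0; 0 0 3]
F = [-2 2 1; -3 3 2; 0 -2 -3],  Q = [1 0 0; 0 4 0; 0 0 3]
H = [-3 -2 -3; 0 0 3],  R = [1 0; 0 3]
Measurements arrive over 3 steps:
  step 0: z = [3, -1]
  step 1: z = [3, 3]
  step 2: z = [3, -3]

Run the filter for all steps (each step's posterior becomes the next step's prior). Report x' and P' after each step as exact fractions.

step 0: x̄ = F·x = [9, 15, -11]
step 0: P̄ = F·P·Fᵀ + Q = [16 24 -17; 24 43 -30; -17 -30 38]
step 0: y = z − H·x̄ = [27, 32]
step 0: S = H·P̄·Hᵀ + R = [281 -9; -9 345]
step 0: K = P̄·Hᵀ·S⁻¹ = [-333/2018 -307/2018; -4045/16144 -4317/16144; -3/32288 10669/32288]
step 0: x' = x̄ + K·y = [-653/2018, -5199/16144, -13841/32288]
step 0: P' = (I − K·H)·P̄ = [823/1009 -921/1009 -307/2018; -921/1009 15301/8072 -4317/16144; -307/2018 -4317/16144 10669/32288]
step 1: x̄ = F·x = [-13741/32288, -6883/8072, 62319/32288]
step 1: P̄ = F·P·Fᵀ + Q = [614005/32288 218547/8072 -355111/32288; 218547/8072 90345/2018 -135009/8072; -355111/32288 -135009/8072 334093/32288]
step 1: y = z − H·x̄ = [93767/16144, -90093/32288]
step 1: S = H·P̄·Hᵀ + R = [2991269/8072 1714689/16144; 1714689/16144 3103701/32288]
step 1: K = P̄·Hᵀ·S⁻¹ = [-43190406/261969203 -42197431/261969203; -67396398/261969203 -62277480/261969203; 1143126/261969203 83334709/261969203]
step 1: x' = x̄ + K·y = [-244601563/261969203, -441058201/261969203, 279737358/261969203]
step 1: P' = (I − K·H)·P̄ = [211775413/261969203 -232771770/261969203 -42197431/261969203; -232771770/261969203 476272074/261969203 -62277480/261969203; -42197431/261969203 -62277480/261969203 83334709/261969203]
step 2: x̄ = F·x = [-113175918/261969203, -29895198/261969203, 42904328/261969203]
step 2: P̄ = F·P·Fᵀ + Q = [4879347824/261969203 6947655237/261969203 -2841144249/261969203; 6947655237/261969203 11522574303/261969203 -4324440957/261969203; -2841144249/261969203 -4324440957/261969203 2693678526/261969203]
step 2: y = z − H·x̄ = [515302443/261969203, -914620593/261969203]
step 2: S = H·P̄·Hᵀ + R = [94847478443/261969203 27273837249/261969203; 27273837249/261969203 25029014343/261969203]
step 2: K = P̄·Hᵀ·S⁻¹ = [-170733737703/1037066368486 -167118097965/1037066368486; -534330571611/2074132736972 -492833974911/2074132736972; 9091279083/2074132736972 659761752843/2074132736972]
step 2: x' = x̄ + K·y = [-100204138422/518533184243, 216452245749/1037066368486, -972934318619/1037066368486]
step 2: P' = (I − K·H)·P̄ = [418787818652/518533184243 -920319440157/1037066368486 -167118097965/1037066368486; -920319440157/1037066368486 3767374568643/2074132736972 -492833974911/2074132736972; -167118097965/1037066368486 -492833974911/2074132736972 659761752843/2074132736972]

step 0: x' = [-653/2018, -5199/16144, -13841/32288], P' = [823/1009 -921/1009 -307/2018; -921/1009 15301/8072 -4317/16144; -307/2018 -4317/16144 10669/32288]
step 1: x' = [-244601563/261969203, -441058201/261969203, 279737358/261969203], P' = [211775413/261969203 -232771770/261969203 -42197431/261969203; -232771770/261969203 476272074/261969203 -62277480/261969203; -42197431/261969203 -62277480/261969203 83334709/261969203]
step 2: x' = [-100204138422/518533184243, 216452245749/1037066368486, -972934318619/1037066368486], P' = [418787818652/518533184243 -920319440157/1037066368486 -167118097965/1037066368486; -920319440157/1037066368486 3767374568643/2074132736972 -492833974911/2074132736972; -167118097965/1037066368486 -492833974911/2074132736972 659761752843/2074132736972]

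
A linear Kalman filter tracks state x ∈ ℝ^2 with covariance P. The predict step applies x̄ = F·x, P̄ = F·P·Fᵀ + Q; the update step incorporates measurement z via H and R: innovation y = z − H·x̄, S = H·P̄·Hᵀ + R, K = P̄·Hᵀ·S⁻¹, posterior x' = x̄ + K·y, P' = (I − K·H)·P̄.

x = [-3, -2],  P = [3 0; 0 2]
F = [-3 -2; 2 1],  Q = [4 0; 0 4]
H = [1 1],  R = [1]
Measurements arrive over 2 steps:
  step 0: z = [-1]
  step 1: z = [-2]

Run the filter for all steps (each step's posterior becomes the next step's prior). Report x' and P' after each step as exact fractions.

step 0: x̄ = F·x = [13, -8]
step 0: P̄ = F·P·Fᵀ + Q = [39 -22; -22 18]
step 0: y = z − H·x̄ = [-6]
step 0: S = H·P̄·Hᵀ + R = [14]
step 0: K = P̄·Hᵀ·S⁻¹ = [17/14; -2/7]
step 0: x' = x̄ + K·y = [40/7, -44/7]
step 0: P' = (I − K·H)·P̄ = [257/14 -120/7; -120/7 118/7]
step 1: x̄ = F·x = [-32/7, 36/7]
step 1: P̄ = F·P·Fᵀ + Q = [433/14 -167/7; -167/7 180/7]
step 1: y = z − H·x̄ = [-18/7]
step 1: S = H·P̄·Hᵀ + R = [139/14]
step 1: K = P̄·Hᵀ·S⁻¹ = [99/139; 26/139]
step 1: x' = x̄ + K·y = [-890/139, 648/139]
step 1: P' = (I − K·H)·P̄ = [3599/139 -3500/139; -3500/139 3526/139]

step 0: x' = [40/7, -44/7], P' = [257/14 -120/7; -120/7 118/7]
step 1: x' = [-890/139, 648/139], P' = [3599/139 -3500/139; -3500/139 3526/139]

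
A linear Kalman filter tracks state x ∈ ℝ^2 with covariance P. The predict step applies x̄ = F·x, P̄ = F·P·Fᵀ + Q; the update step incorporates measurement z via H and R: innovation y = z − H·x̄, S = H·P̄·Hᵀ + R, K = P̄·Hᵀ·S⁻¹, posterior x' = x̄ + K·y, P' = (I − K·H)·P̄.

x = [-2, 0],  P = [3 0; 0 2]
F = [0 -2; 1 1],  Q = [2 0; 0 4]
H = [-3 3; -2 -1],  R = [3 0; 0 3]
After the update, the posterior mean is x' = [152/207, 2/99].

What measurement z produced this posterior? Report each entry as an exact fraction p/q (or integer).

x̄ = F·x = [0, -2]
P̄ = F·P·Fᵀ + Q = [10 -4; -4 9]
S = H·P̄·Hᵀ + R = [246 45; 45 36]
K = P̄·Hᵀ·S⁻¹ = [-8/69 -62/207; 7/33 -29/99]
x' − x̄ = [152/207, 200/99] = K·y
y = (KᵀK)⁻¹·Kᵀ·(x' − x̄) = [4, -4]
z = y + H·x̄ = [4, -4] + [-6, 2] = [-2, -2]

z = [-2, -2]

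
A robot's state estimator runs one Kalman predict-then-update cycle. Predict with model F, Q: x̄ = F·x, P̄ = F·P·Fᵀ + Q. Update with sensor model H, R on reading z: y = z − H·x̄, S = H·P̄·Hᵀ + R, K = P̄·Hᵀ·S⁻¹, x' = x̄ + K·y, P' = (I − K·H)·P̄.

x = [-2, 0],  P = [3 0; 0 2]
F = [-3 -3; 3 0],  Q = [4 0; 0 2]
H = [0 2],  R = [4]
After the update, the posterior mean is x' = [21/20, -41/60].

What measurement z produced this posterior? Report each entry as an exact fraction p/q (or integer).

x̄ = F·x = [6, -6]
P̄ = F·P·Fᵀ + Q = [49 -27; -27 29]
S = H·P̄·Hᵀ + R = [120]
K = P̄·Hᵀ·S⁻¹ = [-9/20; 29/60]
x' − x̄ = [-99/20, 319/60] = K·y
y = (KᵀK)⁻¹·Kᵀ·(x' − x̄) = [11]
z = y + H·x̄ = [11] + [-12] = [-1]

z = [-1]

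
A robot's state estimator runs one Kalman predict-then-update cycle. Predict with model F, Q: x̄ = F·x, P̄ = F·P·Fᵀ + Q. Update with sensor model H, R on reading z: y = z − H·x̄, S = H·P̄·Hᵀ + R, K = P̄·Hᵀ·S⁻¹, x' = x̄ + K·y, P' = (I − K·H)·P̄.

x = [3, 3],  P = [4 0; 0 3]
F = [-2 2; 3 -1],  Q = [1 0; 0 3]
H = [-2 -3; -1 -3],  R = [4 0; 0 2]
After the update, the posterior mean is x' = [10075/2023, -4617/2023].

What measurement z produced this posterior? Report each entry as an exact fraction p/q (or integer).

x̄ = F·x = [0, 6]
P̄ = F·P·Fᵀ + Q = [29 -30; -30 42]
S = H·P̄·Hᵀ + R = [138 166; 166 229]
K = P̄·Hᵀ·S⁻¹ = [-1399/2023 1553/2023; 411/2023 -1146/2023]
x' − x̄ = [10075/2023, -16755/2023] = K·y
y = (KᵀK)⁻¹·Kᵀ·(x' − x̄) = [15, 20]
z = y + H·x̄ = [15, 20] + [-18, -18] = [-3, 2]

z = [-3, 2]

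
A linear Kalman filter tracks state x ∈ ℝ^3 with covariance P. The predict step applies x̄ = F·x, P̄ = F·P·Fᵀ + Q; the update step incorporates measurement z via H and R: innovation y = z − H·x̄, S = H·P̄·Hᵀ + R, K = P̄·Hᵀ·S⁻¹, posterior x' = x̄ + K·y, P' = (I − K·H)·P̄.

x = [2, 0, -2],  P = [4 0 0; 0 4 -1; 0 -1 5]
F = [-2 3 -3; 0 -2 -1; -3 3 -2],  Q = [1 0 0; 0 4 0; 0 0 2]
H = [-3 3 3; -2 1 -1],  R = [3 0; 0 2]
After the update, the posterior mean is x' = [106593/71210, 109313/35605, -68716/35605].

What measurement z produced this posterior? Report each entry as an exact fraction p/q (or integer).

x̄ = F·x = [2, 2, -2]
P̄ = F·P·Fᵀ + Q = [116 -12 105; -12 21 -15; 105 -15 106]
S = H·P̄·Hᵀ + R = [246 234; 234 1091]
K = P̄·Hᵀ·S⁻¹ = [2129/71210 -11618/35605; 7479/35605 354/35605; 5272/35605 -11933/35605]
x' − x̄ = [-35827/71210, 38103/35605, 2494/35605] = K·y
y = (KᵀK)⁻¹·Kᵀ·(x' − x̄) = [5, 2]
z = y + H·x̄ = [5, 2] + [-6, 0] = [-1, 2]

z = [-1, 2]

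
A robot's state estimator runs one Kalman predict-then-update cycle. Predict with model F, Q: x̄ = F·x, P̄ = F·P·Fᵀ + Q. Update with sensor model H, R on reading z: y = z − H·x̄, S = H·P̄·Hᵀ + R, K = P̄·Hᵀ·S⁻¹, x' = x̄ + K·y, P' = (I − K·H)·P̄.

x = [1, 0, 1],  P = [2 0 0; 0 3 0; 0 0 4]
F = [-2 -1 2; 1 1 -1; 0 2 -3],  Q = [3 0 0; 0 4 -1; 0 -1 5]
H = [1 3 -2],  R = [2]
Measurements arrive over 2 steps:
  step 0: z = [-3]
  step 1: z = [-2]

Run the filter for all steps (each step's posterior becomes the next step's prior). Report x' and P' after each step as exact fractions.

step 0: x̄ = F·x = [0, 0, -3]
step 0: P̄ = F·P·Fᵀ + Q = [30 -15 -30; -15 13 17; -30 17 53]
step 0: y = z − H·x̄ = [-9]
step 0: S = H·P̄·Hᵀ + R = [187]
step 0: K = P̄·Hᵀ·S⁻¹ = [45/187; -10/187; -5/11]
step 0: x' = x̄ + K·y = [-405/187, 90/187, 12/11]
step 0: P' = (I − K·H)·P̄ = [3585/187 -2355/187 -105/11; -2355/187 2331/187 137/11; -105/11 137/11 158/11]
step 1: x̄ = F·x = [1128/187, -519/187, -432/187]
step 1: P̄ = F·P·Fᵀ + Q = [23520/187 -7961/187 -5765/187; -7961/187 3552/187 1533/187; -5765/187 1533/187 6485/187]
step 1: y = z − H·x̄ = [-809/187]
step 1: S = H·P̄·Hᵀ + R = [38700/187]
step 1: K = P̄·Hᵀ·S⁻¹ = [11167/38700; -371/38700; -1178/3225]
step 1: x' = x̄ + K·y = [185131/38700, -105803/38700, -2354/3225]
step 1: P' = (I − K·H)·P̄ = [4200653/38700 -1625389/38700 -29077/3225; -1625389/38700 734357/38700 24101/3225; -29077/3225 24101/3225 7597/1075]

step 0: x' = [-405/187, 90/187, 12/11], P' = [3585/187 -2355/187 -105/11; -2355/187 2331/187 137/11; -105/11 137/11 158/11]
step 1: x' = [185131/38700, -105803/38700, -2354/3225], P' = [4200653/38700 -1625389/38700 -29077/3225; -1625389/38700 734357/38700 24101/3225; -29077/3225 24101/3225 7597/1075]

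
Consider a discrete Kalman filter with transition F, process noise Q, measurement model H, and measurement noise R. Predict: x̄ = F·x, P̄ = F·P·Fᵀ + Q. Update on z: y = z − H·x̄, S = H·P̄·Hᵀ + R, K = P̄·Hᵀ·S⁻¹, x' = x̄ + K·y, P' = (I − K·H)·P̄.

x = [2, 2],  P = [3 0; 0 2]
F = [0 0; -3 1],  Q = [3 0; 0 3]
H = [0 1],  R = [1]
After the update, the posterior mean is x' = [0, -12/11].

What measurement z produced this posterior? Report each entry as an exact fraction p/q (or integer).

x̄ = F·x = [0, -4]
P̄ = F·P·Fᵀ + Q = [3 0; 0 32]
S = H·P̄·Hᵀ + R = [33]
K = P̄·Hᵀ·S⁻¹ = [0; 32/33]
x' − x̄ = [0, 32/11] = K·y
y = (KᵀK)⁻¹·Kᵀ·(x' − x̄) = [3]
z = y + H·x̄ = [3] + [-4] = [-1]

z = [-1]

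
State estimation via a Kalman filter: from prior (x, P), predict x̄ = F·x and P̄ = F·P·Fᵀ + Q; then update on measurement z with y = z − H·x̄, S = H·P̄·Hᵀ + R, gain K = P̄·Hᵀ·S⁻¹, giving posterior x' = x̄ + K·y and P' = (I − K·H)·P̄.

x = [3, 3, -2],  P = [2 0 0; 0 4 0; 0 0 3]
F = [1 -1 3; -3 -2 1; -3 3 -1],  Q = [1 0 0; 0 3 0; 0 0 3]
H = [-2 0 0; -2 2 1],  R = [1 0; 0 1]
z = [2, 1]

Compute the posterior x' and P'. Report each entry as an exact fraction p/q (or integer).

x̄ = F·x = [-6, -17, 2]
P̄ = F·P·Fᵀ + Q = [34 11 -27; 11 40 -9; -27 -9 60]
y = z − H·x̄ = [-10, 21]
S = H·P̄·Hᵀ + R = [137 146; 146 341]
K = P̄·Hᵀ·S⁻¹ = [-12530/25401 -73/25401; -14656/25401 9925/25401; 1466/8467 1756/8467]
x' = x̄ + K·y = [-28639/25401, -76832/25401, 39150/8467]
P' = (I − K·H)·P̄ = [6265/25401 7328/25401 -733/8467; 7328/25401 207283/25401 -129995/8467; -733/8467 -129995/8467 260280/8467]

x' = [-28639/25401, -76832/25401, 39150/8467]
P' = [6265/25401 7328/25401 -733/8467; 7328/25401 207283/25401 -129995/8467; -733/8467 -129995/8467 260280/8467]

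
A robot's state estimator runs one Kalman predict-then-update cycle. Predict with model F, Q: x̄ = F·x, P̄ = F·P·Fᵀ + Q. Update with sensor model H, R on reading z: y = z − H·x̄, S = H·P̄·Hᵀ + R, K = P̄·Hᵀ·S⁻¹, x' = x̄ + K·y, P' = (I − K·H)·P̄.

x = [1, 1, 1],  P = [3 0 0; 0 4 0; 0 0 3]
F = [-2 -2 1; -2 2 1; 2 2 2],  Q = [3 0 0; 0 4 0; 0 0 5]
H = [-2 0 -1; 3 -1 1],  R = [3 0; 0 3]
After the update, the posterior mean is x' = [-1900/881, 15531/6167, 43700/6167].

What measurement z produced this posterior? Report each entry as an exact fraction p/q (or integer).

z = [-3, -2]

x̄ = F·x = [-3, 1, 6]
P̄ = F·P·Fᵀ + Q = [34 -1 -22; -1 35 10; -22 10 45]
S = H·P̄·Hᵀ + R = [96 -131; -131 243]
K = P̄·Hᵀ·S⁻¹ = [-81/881 250/881; -5612/6167 -3736/6167; -4304/6167 -3107/6167]
x' − x̄ = [743/881, 9364/6167, 6698/6167] = K·y
y = (KᵀK)⁻¹·Kᵀ·(x' − x̄) = [-3, 2]
z = y + H·x̄ = [-3, 2] + [0, -4] = [-3, -2]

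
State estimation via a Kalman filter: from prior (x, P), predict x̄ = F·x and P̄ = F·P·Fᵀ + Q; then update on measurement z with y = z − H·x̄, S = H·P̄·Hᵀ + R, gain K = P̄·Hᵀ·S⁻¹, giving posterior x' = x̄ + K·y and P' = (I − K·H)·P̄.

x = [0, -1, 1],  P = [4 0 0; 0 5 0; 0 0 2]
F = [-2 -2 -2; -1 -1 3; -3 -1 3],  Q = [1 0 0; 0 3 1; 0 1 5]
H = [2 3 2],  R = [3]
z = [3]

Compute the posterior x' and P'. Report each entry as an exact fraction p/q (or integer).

x̄ = F·x = [0, 4, 4]
P̄ = F·P·Fᵀ + Q = [45 6 22; 6 30 36; 22 36 64]
y = z − H·x̄ = [-17]
S = H·P̄·Hᵀ + R = [1389]
K = P̄·Hᵀ·S⁻¹ = [152/1389; 58/463; 280/1389]
x' = x̄ + K·y = [-2584/1389, 866/463, 796/1389]
P' = (I − K·H)·P̄ = [39401/1389 -6038/463 -12002/1389; -6038/463 3798/463 428/463; -12002/1389 428/463 10496/1389]

x' = [-2584/1389, 866/463, 796/1389]
P' = [39401/1389 -6038/463 -12002/1389; -6038/463 3798/463 428/463; -12002/1389 428/463 10496/1389]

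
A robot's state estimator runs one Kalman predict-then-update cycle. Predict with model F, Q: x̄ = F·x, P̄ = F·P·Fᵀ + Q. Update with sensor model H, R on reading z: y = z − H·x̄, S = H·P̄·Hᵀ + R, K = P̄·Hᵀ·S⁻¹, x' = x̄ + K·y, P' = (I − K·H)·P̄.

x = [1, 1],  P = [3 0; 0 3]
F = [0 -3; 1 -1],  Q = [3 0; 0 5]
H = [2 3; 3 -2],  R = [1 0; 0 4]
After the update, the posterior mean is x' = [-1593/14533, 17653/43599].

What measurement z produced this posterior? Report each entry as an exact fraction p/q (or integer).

x̄ = F·x = [-3, 0]
P̄ = F·P·Fᵀ + Q = [30 9; 9 11]
S = H·P̄·Hᵀ + R = [328 159; 159 210]
K = P̄·Hᵀ·S⁻¹ = [2274/14533 3261/14533; 3305/14533 -6469/43599]
x' − x̄ = [42006/14533, 17653/43599] = K·y
y = (KᵀK)⁻¹·Kᵀ·(x' − x̄) = [7, 8]
z = y + H·x̄ = [7, 8] + [-6, -9] = [1, -1]

z = [1, -1]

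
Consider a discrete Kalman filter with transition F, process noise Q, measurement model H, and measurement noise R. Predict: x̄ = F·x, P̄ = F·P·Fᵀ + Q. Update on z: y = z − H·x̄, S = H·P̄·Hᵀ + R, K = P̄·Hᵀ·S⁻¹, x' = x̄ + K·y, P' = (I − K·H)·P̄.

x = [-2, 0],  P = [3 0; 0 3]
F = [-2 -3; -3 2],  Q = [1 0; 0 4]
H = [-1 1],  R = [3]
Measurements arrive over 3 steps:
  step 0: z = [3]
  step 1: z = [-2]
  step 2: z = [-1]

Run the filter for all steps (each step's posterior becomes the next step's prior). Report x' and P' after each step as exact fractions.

step 0: x̄ = F·x = [4, 6]
step 0: P̄ = F·P·Fᵀ + Q = [40 0; 0 43]
step 0: y = z − H·x̄ = [1]
step 0: S = H·P̄·Hᵀ + R = [86]
step 0: K = P̄·Hᵀ·S⁻¹ = [-20/43; 1/2]
step 0: x' = x̄ + K·y = [152/43, 13/2]
step 0: P' = (I − K·H)·P̄ = [920/43 20; 20 43/2]
step 1: x̄ = F·x = [-2285/86, 103/43]
step 1: P̄ = F·P·Fᵀ + Q = [44727/86 4273/43; 4273/43 1830/43]
step 1: y = z − H·x̄ = [-2663/86]
step 1: S = H·P̄·Hᵀ + R = [31553/86]
step 1: K = P̄·Hᵀ·S⁻¹ = [-36181/31553; -4886/31553]
step 1: x' = x̄ + K·y = [281993/31553, 226876/31553]
step 1: P' = (I − K·H)·P̄ = [1188445/31553 1079902/31553; 1079902/31553 1065244/31553]
step 2: x̄ = F·x = [-1244614/31553, -392227/31553]
step 2: P̄ = F·P·Fᵀ + Q = [27331353/31553 6138716/31553; 6138716/31553 2124369/31553]
step 2: y = z − H·x̄ = [-883940/31553]
step 2: S = H·P̄·Hᵀ + R = [17272949/31553]
step 2: K = P̄·Hᵀ·S⁻¹ = [-21192637/17272949; -4014347/17272949]
step 2: x' = x̄ + K·y = [-87634602/17272949, -102255731/17272949]
step 2: P' = (I − K·H)·P̄ = [727829476/17272949 664251565/17272949; 664251565/17272949 652208524/17272949]

step 0: x' = [152/43, 13/2], P' = [920/43 20; 20 43/2]
step 1: x' = [281993/31553, 226876/31553], P' = [1188445/31553 1079902/31553; 1079902/31553 1065244/31553]
step 2: x' = [-87634602/17272949, -102255731/17272949], P' = [727829476/17272949 664251565/17272949; 664251565/17272949 652208524/17272949]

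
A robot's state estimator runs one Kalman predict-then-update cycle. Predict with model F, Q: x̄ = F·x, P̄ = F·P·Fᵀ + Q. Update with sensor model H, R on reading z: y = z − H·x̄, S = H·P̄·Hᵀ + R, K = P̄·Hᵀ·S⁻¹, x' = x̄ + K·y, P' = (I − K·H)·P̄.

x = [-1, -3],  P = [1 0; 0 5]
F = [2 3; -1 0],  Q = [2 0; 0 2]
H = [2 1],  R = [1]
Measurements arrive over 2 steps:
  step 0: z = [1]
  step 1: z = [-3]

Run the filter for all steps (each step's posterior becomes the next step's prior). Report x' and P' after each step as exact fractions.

step 0: x̄ = F·x = [-11, 1]
step 0: P̄ = F·P·Fᵀ + Q = [51 -2; -2 3]
step 0: y = z − H·x̄ = [22]
step 0: S = H·P̄·Hᵀ + R = [200]
step 0: K = P̄·Hᵀ·S⁻¹ = [1/2; -1/200]
step 0: x' = x̄ + K·y = [0, 89/100]
step 0: P' = (I − K·H)·P̄ = [1 -3/2; -3/2 599/200]
step 1: x̄ = F·x = [267/100, 0]
step 1: P̄ = F·P·Fᵀ + Q = [2991/200 5/2; 5/2 3]
step 1: y = z − H·x̄ = [-417/50]
step 1: S = H·P̄·Hᵀ + R = [3691/50]
step 1: K = P̄·Hᵀ·S⁻¹ = [3241/7382; 400/3691]
step 1: x' = x̄ + K·y = [-3660/3691, -3336/3691]
step 1: P' = (I − K·H)·P̄ = [5357/7382 -7473/7382; -7473/7382 7873/3691]

step 0: x' = [0, 89/100], P' = [1 -3/2; -3/2 599/200]
step 1: x' = [-3660/3691, -3336/3691], P' = [5357/7382 -7473/7382; -7473/7382 7873/3691]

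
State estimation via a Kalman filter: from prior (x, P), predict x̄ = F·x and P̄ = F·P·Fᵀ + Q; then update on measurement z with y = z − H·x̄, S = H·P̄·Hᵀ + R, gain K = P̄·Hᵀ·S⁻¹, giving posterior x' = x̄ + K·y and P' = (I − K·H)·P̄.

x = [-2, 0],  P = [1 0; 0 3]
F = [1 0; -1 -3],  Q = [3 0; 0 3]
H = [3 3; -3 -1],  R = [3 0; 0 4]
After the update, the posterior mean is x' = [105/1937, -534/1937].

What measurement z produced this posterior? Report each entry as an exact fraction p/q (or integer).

x̄ = F·x = [-2, 2]
P̄ = F·P·Fᵀ + Q = [4 -1; -1 31]
S = H·P̄·Hᵀ + R = [300 -117; -117 65]
K = P̄·Hᵀ·S⁻¹ = [-18/149 -749/1937; 66/149 710/1937]
x' − x̄ = [3979/1937, -4408/1937] = K·y
y = (KᵀK)⁻¹·Kᵀ·(x' − x̄) = [-1, -5]
z = y + H·x̄ = [-1, -5] + [0, 4] = [-1, -1]

z = [-1, -1]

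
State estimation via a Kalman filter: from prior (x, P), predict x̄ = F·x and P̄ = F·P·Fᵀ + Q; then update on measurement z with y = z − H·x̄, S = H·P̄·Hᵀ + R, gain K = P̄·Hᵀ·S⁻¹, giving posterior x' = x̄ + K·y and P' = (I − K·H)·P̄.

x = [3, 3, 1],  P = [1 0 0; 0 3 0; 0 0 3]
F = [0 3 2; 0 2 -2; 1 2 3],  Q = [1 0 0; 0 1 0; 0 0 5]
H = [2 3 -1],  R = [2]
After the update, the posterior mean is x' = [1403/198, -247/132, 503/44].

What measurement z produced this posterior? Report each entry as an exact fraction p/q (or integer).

z = [-3]

x̄ = F·x = [11, 4, 12]
P̄ = F·P·Fᵀ + Q = [40 6 36; 6 25 -6; 36 -6 45]
S = H·P̄·Hᵀ + R = [396]
K = P̄·Hᵀ·S⁻¹ = [31/198; 31/132; 1/44]
x' − x̄ = [-775/198, -775/132, -25/44] = K·y
y = (KᵀK)⁻¹·Kᵀ·(x' − x̄) = [-25]
z = y + H·x̄ = [-25] + [22] = [-3]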